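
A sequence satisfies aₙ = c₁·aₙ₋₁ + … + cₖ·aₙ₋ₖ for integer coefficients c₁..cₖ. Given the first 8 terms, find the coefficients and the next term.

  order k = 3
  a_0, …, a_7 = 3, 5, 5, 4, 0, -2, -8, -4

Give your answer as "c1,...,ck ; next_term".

  a_3 = 0·5 + 2·5 + -2·3 = 4
  a_4 = 0·4 + 2·5 + -2·5 = 0
  a_5 = 0·0 + 2·4 + -2·5 = -2
  a_6 = 0·-2 + 2·0 + -2·4 = -8
  a_7 = 0·-8 + 2·-2 + -2·0 = -4
  a_8 = 0·-4 + 2·-8 + -2·-2 = -12

0,2,-2 ; -12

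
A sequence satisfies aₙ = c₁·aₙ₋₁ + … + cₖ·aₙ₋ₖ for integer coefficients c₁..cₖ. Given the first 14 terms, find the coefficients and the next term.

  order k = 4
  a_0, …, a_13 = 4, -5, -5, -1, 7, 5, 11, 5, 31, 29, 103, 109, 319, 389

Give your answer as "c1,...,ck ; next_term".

1,2,-2,2 ; 1015

  a_4 = 1·-1 + 2·-5 + -2·-5 + 2·4 = 7
  a_5 = 1·7 + 2·-1 + -2·-5 + 2·-5 = 5
  a_6 = 1·5 + 2·7 + -2·-1 + 2·-5 = 11
  a_7 = 1·11 + 2·5 + -2·7 + 2·-1 = 5
  a_8 = 1·5 + 2·11 + -2·5 + 2·7 = 31
  a_9 = 1·31 + 2·5 + -2·11 + 2·5 = 29
  a_10 = 1·29 + 2·31 + -2·5 + 2·11 = 103
  a_11 = 1·103 + 2·29 + -2·31 + 2·5 = 109
  a_12 = 1·109 + 2·103 + -2·29 + 2·31 = 319
  a_13 = 1·319 + 2·109 + -2·103 + 2·29 = 389
  a_14 = 1·389 + 2·319 + -2·109 + 2·103 = 1015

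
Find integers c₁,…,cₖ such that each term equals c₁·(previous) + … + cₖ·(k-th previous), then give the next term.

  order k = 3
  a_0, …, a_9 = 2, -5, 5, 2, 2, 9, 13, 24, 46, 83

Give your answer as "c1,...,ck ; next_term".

  a_3 = 1·5 + 1·-5 + 1·2 = 2
  a_4 = 1·2 + 1·5 + 1·-5 = 2
  a_5 = 1·2 + 1·2 + 1·5 = 9
  a_6 = 1·9 + 1·2 + 1·2 = 13
  a_7 = 1·13 + 1·9 + 1·2 = 24
  a_8 = 1·24 + 1·13 + 1·9 = 46
  a_9 = 1·46 + 1·24 + 1·13 = 83
  a_10 = 1·83 + 1·46 + 1·24 = 153

1,1,1 ; 153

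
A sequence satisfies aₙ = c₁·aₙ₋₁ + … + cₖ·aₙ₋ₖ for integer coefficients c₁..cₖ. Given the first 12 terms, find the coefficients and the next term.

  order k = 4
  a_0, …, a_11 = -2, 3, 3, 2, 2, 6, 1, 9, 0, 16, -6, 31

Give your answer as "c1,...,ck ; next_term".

-1,1,1,1 ; -21

  a_4 = -1·2 + 1·3 + 1·3 + 1·-2 = 2
  a_5 = -1·2 + 1·2 + 1·3 + 1·3 = 6
  a_6 = -1·6 + 1·2 + 1·2 + 1·3 = 1
  a_7 = -1·1 + 1·6 + 1·2 + 1·2 = 9
  a_8 = -1·9 + 1·1 + 1·6 + 1·2 = 0
  a_9 = -1·0 + 1·9 + 1·1 + 1·6 = 16
  a_10 = -1·16 + 1·0 + 1·9 + 1·1 = -6
  a_11 = -1·-6 + 1·16 + 1·0 + 1·9 = 31
  a_12 = -1·31 + 1·-6 + 1·16 + 1·0 = -21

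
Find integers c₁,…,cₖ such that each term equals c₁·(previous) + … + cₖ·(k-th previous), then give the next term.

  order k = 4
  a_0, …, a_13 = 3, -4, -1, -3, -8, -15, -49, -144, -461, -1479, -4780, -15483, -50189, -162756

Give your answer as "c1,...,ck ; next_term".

3,2,-3,-3 ; -527857

  a_4 = 3·-3 + 2·-1 + -3·-4 + -3·3 = -8
  a_5 = 3·-8 + 2·-3 + -3·-1 + -3·-4 = -15
  a_6 = 3·-15 + 2·-8 + -3·-3 + -3·-1 = -49
  a_7 = 3·-49 + 2·-15 + -3·-8 + -3·-3 = -144
  a_8 = 3·-144 + 2·-49 + -3·-15 + -3·-8 = -461
  a_9 = 3·-461 + 2·-144 + -3·-49 + -3·-15 = -1479
  a_10 = 3·-1479 + 2·-461 + -3·-144 + -3·-49 = -4780
  a_11 = 3·-4780 + 2·-1479 + -3·-461 + -3·-144 = -15483
  a_12 = 3·-15483 + 2·-4780 + -3·-1479 + -3·-461 = -50189
  a_13 = 3·-50189 + 2·-15483 + -3·-4780 + -3·-1479 = -162756
  a_14 = 3·-162756 + 2·-50189 + -3·-15483 + -3·-4780 = -527857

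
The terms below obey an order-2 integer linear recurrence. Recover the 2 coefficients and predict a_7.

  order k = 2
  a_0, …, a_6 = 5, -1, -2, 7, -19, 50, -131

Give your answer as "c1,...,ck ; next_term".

-3,-1 ; 343

  a_2 = -3·-1 + -1·5 = -2
  a_3 = -3·-2 + -1·-1 = 7
  a_4 = -3·7 + -1·-2 = -19
  a_5 = -3·-19 + -1·7 = 50
  a_6 = -3·50 + -1·-19 = -131
  a_7 = -3·-131 + -1·50 = 343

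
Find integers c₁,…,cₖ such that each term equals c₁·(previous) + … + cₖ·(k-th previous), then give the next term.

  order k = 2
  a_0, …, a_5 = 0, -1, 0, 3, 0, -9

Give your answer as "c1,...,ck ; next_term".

0,-3 ; 0

  a_2 = 0·-1 + -3·0 = 0
  a_3 = 0·0 + -3·-1 = 3
  a_4 = 0·3 + -3·0 = 0
  a_5 = 0·0 + -3·3 = -9
  a_6 = 0·-9 + -3·0 = 0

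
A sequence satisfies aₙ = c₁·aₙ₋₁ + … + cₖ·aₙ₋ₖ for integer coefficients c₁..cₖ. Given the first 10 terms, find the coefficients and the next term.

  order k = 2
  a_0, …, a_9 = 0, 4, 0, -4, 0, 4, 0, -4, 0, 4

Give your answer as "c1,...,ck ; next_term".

  a_2 = 0·4 + -1·0 = 0
  a_3 = 0·0 + -1·4 = -4
  a_4 = 0·-4 + -1·0 = 0
  a_5 = 0·0 + -1·-4 = 4
  a_6 = 0·4 + -1·0 = 0
  a_7 = 0·0 + -1·4 = -4
  a_8 = 0·-4 + -1·0 = 0
  a_9 = 0·0 + -1·-4 = 4
  a_10 = 0·4 + -1·0 = 0

0,-1 ; 0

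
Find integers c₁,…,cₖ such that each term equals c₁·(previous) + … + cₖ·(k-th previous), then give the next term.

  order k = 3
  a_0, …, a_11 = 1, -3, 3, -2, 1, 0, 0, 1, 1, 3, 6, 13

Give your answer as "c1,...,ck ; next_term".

  a_3 = 1·3 + 2·-3 + 1·1 = -2
  a_4 = 1·-2 + 2·3 + 1·-3 = 1
  a_5 = 1·1 + 2·-2 + 1·3 = 0
  a_6 = 1·0 + 2·1 + 1·-2 = 0
  a_7 = 1·0 + 2·0 + 1·1 = 1
  a_8 = 1·1 + 2·0 + 1·0 = 1
  a_9 = 1·1 + 2·1 + 1·0 = 3
  a_10 = 1·3 + 2·1 + 1·1 = 6
  a_11 = 1·6 + 2·3 + 1·1 = 13
  a_12 = 1·13 + 2·6 + 1·3 = 28

1,2,1 ; 28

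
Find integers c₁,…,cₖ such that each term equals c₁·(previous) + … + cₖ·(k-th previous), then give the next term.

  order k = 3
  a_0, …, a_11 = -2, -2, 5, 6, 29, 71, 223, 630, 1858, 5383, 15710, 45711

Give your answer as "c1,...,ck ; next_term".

  a_3 = 2·5 + 3·-2 + -1·-2 = 6
  a_4 = 2·6 + 3·5 + -1·-2 = 29
  a_5 = 2·29 + 3·6 + -1·5 = 71
  a_6 = 2·71 + 3·29 + -1·6 = 223
  a_7 = 2·223 + 3·71 + -1·29 = 630
  a_8 = 2·630 + 3·223 + -1·71 = 1858
  a_9 = 2·1858 + 3·630 + -1·223 = 5383
  a_10 = 2·5383 + 3·1858 + -1·630 = 15710
  a_11 = 2·15710 + 3·5383 + -1·1858 = 45711
  a_12 = 2·45711 + 3·15710 + -1·5383 = 133169

2,3,-1 ; 133169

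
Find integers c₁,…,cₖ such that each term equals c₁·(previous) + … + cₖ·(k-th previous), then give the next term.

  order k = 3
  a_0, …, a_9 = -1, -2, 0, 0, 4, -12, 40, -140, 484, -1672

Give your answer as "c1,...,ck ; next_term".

-3,1,-2 ; 5780

  a_3 = -3·0 + 1·-2 + -2·-1 = 0
  a_4 = -3·0 + 1·0 + -2·-2 = 4
  a_5 = -3·4 + 1·0 + -2·0 = -12
  a_6 = -3·-12 + 1·4 + -2·0 = 40
  a_7 = -3·40 + 1·-12 + -2·4 = -140
  a_8 = -3·-140 + 1·40 + -2·-12 = 484
  a_9 = -3·484 + 1·-140 + -2·40 = -1672
  a_10 = -3·-1672 + 1·484 + -2·-140 = 5780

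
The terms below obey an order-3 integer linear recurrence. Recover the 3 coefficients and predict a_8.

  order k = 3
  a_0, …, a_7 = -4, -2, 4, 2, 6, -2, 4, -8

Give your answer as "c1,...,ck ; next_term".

  a_3 = 0·4 + 1·-2 + -1·-4 = 2
  a_4 = 0·2 + 1·4 + -1·-2 = 6
  a_5 = 0·6 + 1·2 + -1·4 = -2
  a_6 = 0·-2 + 1·6 + -1·2 = 4
  a_7 = 0·4 + 1·-2 + -1·6 = -8
  a_8 = 0·-8 + 1·4 + -1·-2 = 6

0,1,-1 ; 6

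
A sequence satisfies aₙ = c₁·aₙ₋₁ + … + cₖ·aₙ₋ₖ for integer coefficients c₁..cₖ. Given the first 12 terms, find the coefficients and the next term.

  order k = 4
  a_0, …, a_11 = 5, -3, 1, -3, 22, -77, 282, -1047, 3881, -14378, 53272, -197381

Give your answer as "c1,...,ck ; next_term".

-3,2,-2,1 ; 731324

  a_4 = -3·-3 + 2·1 + -2·-3 + 1·5 = 22
  a_5 = -3·22 + 2·-3 + -2·1 + 1·-3 = -77
  a_6 = -3·-77 + 2·22 + -2·-3 + 1·1 = 282
  a_7 = -3·282 + 2·-77 + -2·22 + 1·-3 = -1047
  a_8 = -3·-1047 + 2·282 + -2·-77 + 1·22 = 3881
  a_9 = -3·3881 + 2·-1047 + -2·282 + 1·-77 = -14378
  a_10 = -3·-14378 + 2·3881 + -2·-1047 + 1·282 = 53272
  a_11 = -3·53272 + 2·-14378 + -2·3881 + 1·-1047 = -197381
  a_12 = -3·-197381 + 2·53272 + -2·-14378 + 1·3881 = 731324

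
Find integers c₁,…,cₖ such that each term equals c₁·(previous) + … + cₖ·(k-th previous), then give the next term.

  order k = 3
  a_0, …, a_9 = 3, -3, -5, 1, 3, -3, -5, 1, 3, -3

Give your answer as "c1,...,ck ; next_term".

1,-1,1 ; -5

  a_3 = 1·-5 + -1·-3 + 1·3 = 1
  a_4 = 1·1 + -1·-5 + 1·-3 = 3
  a_5 = 1·3 + -1·1 + 1·-5 = -3
  a_6 = 1·-3 + -1·3 + 1·1 = -5
  a_7 = 1·-5 + -1·-3 + 1·3 = 1
  a_8 = 1·1 + -1·-5 + 1·-3 = 3
  a_9 = 1·3 + -1·1 + 1·-5 = -3
  a_10 = 1·-3 + -1·3 + 1·1 = -5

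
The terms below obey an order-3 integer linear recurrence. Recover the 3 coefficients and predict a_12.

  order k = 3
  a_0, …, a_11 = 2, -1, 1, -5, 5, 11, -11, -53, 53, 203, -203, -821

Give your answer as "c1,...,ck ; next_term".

  a_3 = -1·1 + -4·-1 + -4·2 = -5
  a_4 = -1·-5 + -4·1 + -4·-1 = 5
  a_5 = -1·5 + -4·-5 + -4·1 = 11
  a_6 = -1·11 + -4·5 + -4·-5 = -11
  a_7 = -1·-11 + -4·11 + -4·5 = -53
  a_8 = -1·-53 + -4·-11 + -4·11 = 53
  a_9 = -1·53 + -4·-53 + -4·-11 = 203
  a_10 = -1·203 + -4·53 + -4·-53 = -203
  a_11 = -1·-203 + -4·203 + -4·53 = -821
  a_12 = -1·-821 + -4·-203 + -4·203 = 821

-1,-4,-4 ; 821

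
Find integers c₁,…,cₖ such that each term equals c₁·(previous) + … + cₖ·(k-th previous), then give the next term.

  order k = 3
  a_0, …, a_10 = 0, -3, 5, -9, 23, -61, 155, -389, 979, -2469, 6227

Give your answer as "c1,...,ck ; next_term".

  a_3 = -3·5 + -2·-3 + -2·0 = -9
  a_4 = -3·-9 + -2·5 + -2·-3 = 23
  a_5 = -3·23 + -2·-9 + -2·5 = -61
  a_6 = -3·-61 + -2·23 + -2·-9 = 155
  a_7 = -3·155 + -2·-61 + -2·23 = -389
  a_8 = -3·-389 + -2·155 + -2·-61 = 979
  a_9 = -3·979 + -2·-389 + -2·155 = -2469
  a_10 = -3·-2469 + -2·979 + -2·-389 = 6227
  a_11 = -3·6227 + -2·-2469 + -2·979 = -15701

-3,-2,-2 ; -15701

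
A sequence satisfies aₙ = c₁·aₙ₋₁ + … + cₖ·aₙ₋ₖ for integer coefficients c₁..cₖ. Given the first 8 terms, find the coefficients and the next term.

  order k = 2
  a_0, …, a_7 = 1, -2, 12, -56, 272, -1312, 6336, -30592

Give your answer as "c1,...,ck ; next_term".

  a_2 = -4·-2 + 4·1 = 12
  a_3 = -4·12 + 4·-2 = -56
  a_4 = -4·-56 + 4·12 = 272
  a_5 = -4·272 + 4·-56 = -1312
  a_6 = -4·-1312 + 4·272 = 6336
  a_7 = -4·6336 + 4·-1312 = -30592
  a_8 = -4·-30592 + 4·6336 = 147712

-4,4 ; 147712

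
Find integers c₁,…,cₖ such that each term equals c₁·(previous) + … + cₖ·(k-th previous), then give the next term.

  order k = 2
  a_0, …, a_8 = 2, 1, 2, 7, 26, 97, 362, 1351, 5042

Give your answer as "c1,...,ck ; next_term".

  a_2 = 4·1 + -1·2 = 2
  a_3 = 4·2 + -1·1 = 7
  a_4 = 4·7 + -1·2 = 26
  a_5 = 4·26 + -1·7 = 97
  a_6 = 4·97 + -1·26 = 362
  a_7 = 4·362 + -1·97 = 1351
  a_8 = 4·1351 + -1·362 = 5042
  a_9 = 4·5042 + -1·1351 = 18817

4,-1 ; 18817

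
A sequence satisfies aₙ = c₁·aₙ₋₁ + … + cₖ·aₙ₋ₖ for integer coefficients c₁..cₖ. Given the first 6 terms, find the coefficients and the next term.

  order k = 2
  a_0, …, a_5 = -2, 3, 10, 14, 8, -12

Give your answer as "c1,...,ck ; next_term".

2,-2 ; -40

  a_2 = 2·3 + -2·-2 = 10
  a_3 = 2·10 + -2·3 = 14
  a_4 = 2·14 + -2·10 = 8
  a_5 = 2·8 + -2·14 = -12
  a_6 = 2·-12 + -2·8 = -40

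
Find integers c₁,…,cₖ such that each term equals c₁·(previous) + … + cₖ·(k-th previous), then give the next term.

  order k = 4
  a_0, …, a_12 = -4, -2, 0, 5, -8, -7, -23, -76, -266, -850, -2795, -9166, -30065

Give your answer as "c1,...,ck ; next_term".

  a_4 = 2·5 + 3·0 + 3·-2 + 3·-4 = -8
  a_5 = 2·-8 + 3·5 + 3·0 + 3·-2 = -7
  a_6 = 2·-7 + 3·-8 + 3·5 + 3·0 = -23
  a_7 = 2·-23 + 3·-7 + 3·-8 + 3·5 = -76
  a_8 = 2·-76 + 3·-23 + 3·-7 + 3·-8 = -266
  a_9 = 2·-266 + 3·-76 + 3·-23 + 3·-7 = -850
  a_10 = 2·-850 + 3·-266 + 3·-76 + 3·-23 = -2795
  a_11 = 2·-2795 + 3·-850 + 3·-266 + 3·-76 = -9166
  a_12 = 2·-9166 + 3·-2795 + 3·-850 + 3·-266 = -30065
  a_13 = 2·-30065 + 3·-9166 + 3·-2795 + 3·-850 = -98563

2,3,3,3 ; -98563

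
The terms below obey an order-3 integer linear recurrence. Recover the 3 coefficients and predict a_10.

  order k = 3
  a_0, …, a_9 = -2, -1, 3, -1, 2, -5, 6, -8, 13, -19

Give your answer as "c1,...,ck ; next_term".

  a_3 = -1·3 + 0·-1 + -1·-2 = -1
  a_4 = -1·-1 + 0·3 + -1·-1 = 2
  a_5 = -1·2 + 0·-1 + -1·3 = -5
  a_6 = -1·-5 + 0·2 + -1·-1 = 6
  a_7 = -1·6 + 0·-5 + -1·2 = -8
  a_8 = -1·-8 + 0·6 + -1·-5 = 13
  a_9 = -1·13 + 0·-8 + -1·6 = -19
  a_10 = -1·-19 + 0·13 + -1·-8 = 27

-1,0,-1 ; 27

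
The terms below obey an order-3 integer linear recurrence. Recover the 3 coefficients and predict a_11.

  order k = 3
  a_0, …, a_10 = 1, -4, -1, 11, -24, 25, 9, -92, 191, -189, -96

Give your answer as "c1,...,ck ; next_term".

-2,-2,1 ; 761

  a_3 = -2·-1 + -2·-4 + 1·1 = 11
  a_4 = -2·11 + -2·-1 + 1·-4 = -24
  a_5 = -2·-24 + -2·11 + 1·-1 = 25
  a_6 = -2·25 + -2·-24 + 1·11 = 9
  a_7 = -2·9 + -2·25 + 1·-24 = -92
  a_8 = -2·-92 + -2·9 + 1·25 = 191
  a_9 = -2·191 + -2·-92 + 1·9 = -189
  a_10 = -2·-189 + -2·191 + 1·-92 = -96
  a_11 = -2·-96 + -2·-189 + 1·191 = 761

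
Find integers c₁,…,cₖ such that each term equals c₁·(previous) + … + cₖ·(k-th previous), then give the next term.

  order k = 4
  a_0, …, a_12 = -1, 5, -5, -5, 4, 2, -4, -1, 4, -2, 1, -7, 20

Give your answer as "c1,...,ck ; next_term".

  a_4 = -2·-5 + 0·-5 + -1·5 + 1·-1 = 4
  a_5 = -2·4 + 0·-5 + -1·-5 + 1·5 = 2
  a_6 = -2·2 + 0·4 + -1·-5 + 1·-5 = -4
  a_7 = -2·-4 + 0·2 + -1·4 + 1·-5 = -1
  a_8 = -2·-1 + 0·-4 + -1·2 + 1·4 = 4
  a_9 = -2·4 + 0·-1 + -1·-4 + 1·2 = -2
  a_10 = -2·-2 + 0·4 + -1·-1 + 1·-4 = 1
  a_11 = -2·1 + 0·-2 + -1·4 + 1·-1 = -7
  a_12 = -2·-7 + 0·1 + -1·-2 + 1·4 = 20
  a_13 = -2·20 + 0·-7 + -1·1 + 1·-2 = -43

-2,0,-1,1 ; -43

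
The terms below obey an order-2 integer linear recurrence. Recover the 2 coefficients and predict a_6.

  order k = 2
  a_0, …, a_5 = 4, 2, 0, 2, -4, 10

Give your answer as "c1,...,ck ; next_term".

-2,1 ; -24

  a_2 = -2·2 + 1·4 = 0
  a_3 = -2·0 + 1·2 = 2
  a_4 = -2·2 + 1·0 = -4
  a_5 = -2·-4 + 1·2 = 10
  a_6 = -2·10 + 1·-4 = -24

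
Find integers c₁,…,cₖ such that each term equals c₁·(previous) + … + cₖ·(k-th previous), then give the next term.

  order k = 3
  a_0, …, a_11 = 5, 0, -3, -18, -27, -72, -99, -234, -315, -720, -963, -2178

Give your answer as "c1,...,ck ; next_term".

  a_3 = 1·-3 + 3·0 + -3·5 = -18
  a_4 = 1·-18 + 3·-3 + -3·0 = -27
  a_5 = 1·-27 + 3·-18 + -3·-3 = -72
  a_6 = 1·-72 + 3·-27 + -3·-18 = -99
  a_7 = 1·-99 + 3·-72 + -3·-27 = -234
  a_8 = 1·-234 + 3·-99 + -3·-72 = -315
  a_9 = 1·-315 + 3·-234 + -3·-99 = -720
  a_10 = 1·-720 + 3·-315 + -3·-234 = -963
  a_11 = 1·-963 + 3·-720 + -3·-315 = -2178
  a_12 = 1·-2178 + 3·-963 + -3·-720 = -2907

1,3,-3 ; -2907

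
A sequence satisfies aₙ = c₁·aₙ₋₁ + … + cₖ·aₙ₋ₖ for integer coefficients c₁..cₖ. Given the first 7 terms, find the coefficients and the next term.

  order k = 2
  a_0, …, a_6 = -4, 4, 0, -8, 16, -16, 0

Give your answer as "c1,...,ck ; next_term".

-2,-2 ; 32

  a_2 = -2·4 + -2·-4 = 0
  a_3 = -2·0 + -2·4 = -8
  a_4 = -2·-8 + -2·0 = 16
  a_5 = -2·16 + -2·-8 = -16
  a_6 = -2·-16 + -2·16 = 0
  a_7 = -2·0 + -2·-16 = 32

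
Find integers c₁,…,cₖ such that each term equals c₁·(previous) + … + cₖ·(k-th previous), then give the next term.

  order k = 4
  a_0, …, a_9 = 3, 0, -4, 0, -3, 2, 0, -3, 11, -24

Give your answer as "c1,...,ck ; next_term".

  a_4 = -2·0 + 0·-4 + 1·0 + -1·3 = -3
  a_5 = -2·-3 + 0·0 + 1·-4 + -1·0 = 2
  a_6 = -2·2 + 0·-3 + 1·0 + -1·-4 = 0
  a_7 = -2·0 + 0·2 + 1·-3 + -1·0 = -3
  a_8 = -2·-3 + 0·0 + 1·2 + -1·-3 = 11
  a_9 = -2·11 + 0·-3 + 1·0 + -1·2 = -24
  a_10 = -2·-24 + 0·11 + 1·-3 + -1·0 = 45

-2,0,1,-1 ; 45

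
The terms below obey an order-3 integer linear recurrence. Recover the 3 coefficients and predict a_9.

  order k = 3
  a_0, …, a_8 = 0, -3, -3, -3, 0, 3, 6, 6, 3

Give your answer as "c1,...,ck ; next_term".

1,0,-1 ; -3

  a_3 = 1·-3 + 0·-3 + -1·0 = -3
  a_4 = 1·-3 + 0·-3 + -1·-3 = 0
  a_5 = 1·0 + 0·-3 + -1·-3 = 3
  a_6 = 1·3 + 0·0 + -1·-3 = 6
  a_7 = 1·6 + 0·3 + -1·0 = 6
  a_8 = 1·6 + 0·6 + -1·3 = 3
  a_9 = 1·3 + 0·6 + -1·6 = -3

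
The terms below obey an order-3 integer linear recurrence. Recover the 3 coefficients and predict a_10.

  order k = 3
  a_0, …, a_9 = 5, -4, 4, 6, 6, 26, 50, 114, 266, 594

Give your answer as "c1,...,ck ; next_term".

1,2,2 ; 1354

  a_3 = 1·4 + 2·-4 + 2·5 = 6
  a_4 = 1·6 + 2·4 + 2·-4 = 6
  a_5 = 1·6 + 2·6 + 2·4 = 26
  a_6 = 1·26 + 2·6 + 2·6 = 50
  a_7 = 1·50 + 2·26 + 2·6 = 114
  a_8 = 1·114 + 2·50 + 2·26 = 266
  a_9 = 1·266 + 2·114 + 2·50 = 594
  a_10 = 1·594 + 2·266 + 2·114 = 1354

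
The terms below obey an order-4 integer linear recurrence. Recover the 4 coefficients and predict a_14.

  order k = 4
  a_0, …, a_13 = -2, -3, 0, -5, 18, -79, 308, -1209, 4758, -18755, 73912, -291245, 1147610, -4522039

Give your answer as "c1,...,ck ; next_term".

-4,-1,-2,4 ; 17818684

  a_4 = -4·-5 + -1·0 + -2·-3 + 4·-2 = 18
  a_5 = -4·18 + -1·-5 + -2·0 + 4·-3 = -79
  a_6 = -4·-79 + -1·18 + -2·-5 + 4·0 = 308
  a_7 = -4·308 + -1·-79 + -2·18 + 4·-5 = -1209
  a_8 = -4·-1209 + -1·308 + -2·-79 + 4·18 = 4758
  a_9 = -4·4758 + -1·-1209 + -2·308 + 4·-79 = -18755
  a_10 = -4·-18755 + -1·4758 + -2·-1209 + 4·308 = 73912
  a_11 = -4·73912 + -1·-18755 + -2·4758 + 4·-1209 = -291245
  a_12 = -4·-291245 + -1·73912 + -2·-18755 + 4·4758 = 1147610
  a_13 = -4·1147610 + -1·-291245 + -2·73912 + 4·-18755 = -4522039
  a_14 = -4·-4522039 + -1·1147610 + -2·-291245 + 4·73912 = 17818684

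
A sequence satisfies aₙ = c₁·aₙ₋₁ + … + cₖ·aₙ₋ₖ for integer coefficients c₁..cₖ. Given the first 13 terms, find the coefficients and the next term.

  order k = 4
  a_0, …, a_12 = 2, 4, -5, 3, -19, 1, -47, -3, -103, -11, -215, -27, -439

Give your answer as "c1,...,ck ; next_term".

0,3,0,-2 ; -59

  a_4 = 0·3 + 3·-5 + 0·4 + -2·2 = -19
  a_5 = 0·-19 + 3·3 + 0·-5 + -2·4 = 1
  a_6 = 0·1 + 3·-19 + 0·3 + -2·-5 = -47
  a_7 = 0·-47 + 3·1 + 0·-19 + -2·3 = -3
  a_8 = 0·-3 + 3·-47 + 0·1 + -2·-19 = -103
  a_9 = 0·-103 + 3·-3 + 0·-47 + -2·1 = -11
  a_10 = 0·-11 + 3·-103 + 0·-3 + -2·-47 = -215
  a_11 = 0·-215 + 3·-11 + 0·-103 + -2·-3 = -27
  a_12 = 0·-27 + 3·-215 + 0·-11 + -2·-103 = -439
  a_13 = 0·-439 + 3·-27 + 0·-215 + -2·-11 = -59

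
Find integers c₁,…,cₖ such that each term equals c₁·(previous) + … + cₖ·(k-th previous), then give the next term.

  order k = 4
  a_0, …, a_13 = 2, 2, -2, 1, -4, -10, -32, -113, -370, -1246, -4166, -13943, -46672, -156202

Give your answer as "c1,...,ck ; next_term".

  a_4 = 2·1 + 4·-2 + 2·2 + -1·2 = -4
  a_5 = 2·-4 + 4·1 + 2·-2 + -1·2 = -10
  a_6 = 2·-10 + 4·-4 + 2·1 + -1·-2 = -32
  a_7 = 2·-32 + 4·-10 + 2·-4 + -1·1 = -113
  a_8 = 2·-113 + 4·-32 + 2·-10 + -1·-4 = -370
  a_9 = 2·-370 + 4·-113 + 2·-32 + -1·-10 = -1246
  a_10 = 2·-1246 + 4·-370 + 2·-113 + -1·-32 = -4166
  a_11 = 2·-4166 + 4·-1246 + 2·-370 + -1·-113 = -13943
  a_12 = 2·-13943 + 4·-4166 + 2·-1246 + -1·-370 = -46672
  a_13 = 2·-46672 + 4·-13943 + 2·-4166 + -1·-1246 = -156202
  a_14 = 2·-156202 + 4·-46672 + 2·-13943 + -1·-4166 = -522812

2,4,2,-1 ; -522812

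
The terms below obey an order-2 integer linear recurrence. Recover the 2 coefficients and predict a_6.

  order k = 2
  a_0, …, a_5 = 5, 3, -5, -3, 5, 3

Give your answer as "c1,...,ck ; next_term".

  a_2 = 0·3 + -1·5 = -5
  a_3 = 0·-5 + -1·3 = -3
  a_4 = 0·-3 + -1·-5 = 5
  a_5 = 0·5 + -1·-3 = 3
  a_6 = 0·3 + -1·5 = -5

0,-1 ; -5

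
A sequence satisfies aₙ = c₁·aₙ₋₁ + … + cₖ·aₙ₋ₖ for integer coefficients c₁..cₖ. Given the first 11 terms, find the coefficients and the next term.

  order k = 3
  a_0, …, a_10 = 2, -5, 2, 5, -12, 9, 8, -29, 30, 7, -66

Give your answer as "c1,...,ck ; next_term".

  a_3 = -1·2 + -1·-5 + 1·2 = 5
  a_4 = -1·5 + -1·2 + 1·-5 = -12
  a_5 = -1·-12 + -1·5 + 1·2 = 9
  a_6 = -1·9 + -1·-12 + 1·5 = 8
  a_7 = -1·8 + -1·9 + 1·-12 = -29
  a_8 = -1·-29 + -1·8 + 1·9 = 30
  a_9 = -1·30 + -1·-29 + 1·8 = 7
  a_10 = -1·7 + -1·30 + 1·-29 = -66
  a_11 = -1·-66 + -1·7 + 1·30 = 89

-1,-1,1 ; 89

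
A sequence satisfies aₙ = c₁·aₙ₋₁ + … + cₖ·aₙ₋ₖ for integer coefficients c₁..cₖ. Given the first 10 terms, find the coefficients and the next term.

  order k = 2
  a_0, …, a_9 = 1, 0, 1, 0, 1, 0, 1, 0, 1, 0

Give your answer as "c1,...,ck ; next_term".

  a_2 = 0·0 + 1·1 = 1
  a_3 = 0·1 + 1·0 = 0
  a_4 = 0·0 + 1·1 = 1
  a_5 = 0·1 + 1·0 = 0
  a_6 = 0·0 + 1·1 = 1
  a_7 = 0·1 + 1·0 = 0
  a_8 = 0·0 + 1·1 = 1
  a_9 = 0·1 + 1·0 = 0
  a_10 = 0·0 + 1·1 = 1

0,1 ; 1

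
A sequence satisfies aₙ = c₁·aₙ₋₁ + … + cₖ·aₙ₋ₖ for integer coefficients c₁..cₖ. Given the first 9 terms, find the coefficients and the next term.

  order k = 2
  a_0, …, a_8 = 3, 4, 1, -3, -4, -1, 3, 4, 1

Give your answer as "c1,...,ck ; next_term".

1,-1 ; -3

  a_2 = 1·4 + -1·3 = 1
  a_3 = 1·1 + -1·4 = -3
  a_4 = 1·-3 + -1·1 = -4
  a_5 = 1·-4 + -1·-3 = -1
  a_6 = 1·-1 + -1·-4 = 3
  a_7 = 1·3 + -1·-1 = 4
  a_8 = 1·4 + -1·3 = 1
  a_9 = 1·1 + -1·4 = -3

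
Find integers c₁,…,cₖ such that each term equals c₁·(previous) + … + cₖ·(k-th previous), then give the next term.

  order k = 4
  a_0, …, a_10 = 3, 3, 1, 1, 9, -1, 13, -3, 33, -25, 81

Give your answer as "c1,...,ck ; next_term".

  a_4 = -1·1 + 1·1 + 1·3 + 2·3 = 9
  a_5 = -1·9 + 1·1 + 1·1 + 2·3 = -1
  a_6 = -1·-1 + 1·9 + 1·1 + 2·1 = 13
  a_7 = -1·13 + 1·-1 + 1·9 + 2·1 = -3
  a_8 = -1·-3 + 1·13 + 1·-1 + 2·9 = 33
  a_9 = -1·33 + 1·-3 + 1·13 + 2·-1 = -25
  a_10 = -1·-25 + 1·33 + 1·-3 + 2·13 = 81
  a_11 = -1·81 + 1·-25 + 1·33 + 2·-3 = -79

-1,1,1,2 ; -79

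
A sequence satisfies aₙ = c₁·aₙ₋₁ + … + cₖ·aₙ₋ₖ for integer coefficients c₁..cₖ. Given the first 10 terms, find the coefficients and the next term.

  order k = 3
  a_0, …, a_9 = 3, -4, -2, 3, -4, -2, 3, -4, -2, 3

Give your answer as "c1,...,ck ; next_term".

  a_3 = 0·-2 + 0·-4 + 1·3 = 3
  a_4 = 0·3 + 0·-2 + 1·-4 = -4
  a_5 = 0·-4 + 0·3 + 1·-2 = -2
  a_6 = 0·-2 + 0·-4 + 1·3 = 3
  a_7 = 0·3 + 0·-2 + 1·-4 = -4
  a_8 = 0·-4 + 0·3 + 1·-2 = -2
  a_9 = 0·-2 + 0·-4 + 1·3 = 3
  a_10 = 0·3 + 0·-2 + 1·-4 = -4

0,0,1 ; -4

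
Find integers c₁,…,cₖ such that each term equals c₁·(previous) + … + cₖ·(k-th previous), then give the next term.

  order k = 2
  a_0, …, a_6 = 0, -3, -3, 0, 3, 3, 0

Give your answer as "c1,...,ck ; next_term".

1,-1 ; -3

  a_2 = 1·-3 + -1·0 = -3
  a_3 = 1·-3 + -1·-3 = 0
  a_4 = 1·0 + -1·-3 = 3
  a_5 = 1·3 + -1·0 = 3
  a_6 = 1·3 + -1·3 = 0
  a_7 = 1·0 + -1·3 = -3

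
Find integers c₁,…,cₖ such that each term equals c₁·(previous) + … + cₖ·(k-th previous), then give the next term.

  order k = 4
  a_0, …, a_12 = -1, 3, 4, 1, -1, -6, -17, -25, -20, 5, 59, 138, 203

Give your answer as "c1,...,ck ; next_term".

  a_4 = 2·1 + -2·4 + 1·3 + -2·-1 = -1
  a_5 = 2·-1 + -2·1 + 1·4 + -2·3 = -6
  a_6 = 2·-6 + -2·-1 + 1·1 + -2·4 = -17
  a_7 = 2·-17 + -2·-6 + 1·-1 + -2·1 = -25
  a_8 = 2·-25 + -2·-17 + 1·-6 + -2·-1 = -20
  a_9 = 2·-20 + -2·-25 + 1·-17 + -2·-6 = 5
  a_10 = 2·5 + -2·-20 + 1·-25 + -2·-17 = 59
  a_11 = 2·59 + -2·5 + 1·-20 + -2·-25 = 138
  a_12 = 2·138 + -2·59 + 1·5 + -2·-20 = 203
  a_13 = 2·203 + -2·138 + 1·59 + -2·5 = 179

2,-2,1,-2 ; 179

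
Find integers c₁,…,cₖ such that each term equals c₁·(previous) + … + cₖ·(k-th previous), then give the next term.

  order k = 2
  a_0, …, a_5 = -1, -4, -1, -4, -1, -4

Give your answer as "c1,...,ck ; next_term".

0,1 ; -1

  a_2 = 0·-4 + 1·-1 = -1
  a_3 = 0·-1 + 1·-4 = -4
  a_4 = 0·-4 + 1·-1 = -1
  a_5 = 0·-1 + 1·-4 = -4
  a_6 = 0·-4 + 1·-1 = -1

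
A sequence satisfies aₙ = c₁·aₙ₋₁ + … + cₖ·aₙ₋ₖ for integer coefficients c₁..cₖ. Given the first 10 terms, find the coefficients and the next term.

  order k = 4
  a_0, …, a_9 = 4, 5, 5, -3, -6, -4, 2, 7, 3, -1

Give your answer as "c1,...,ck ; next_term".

-1,0,-1,-1 ; -8

  a_4 = -1·-3 + 0·5 + -1·5 + -1·4 = -6
  a_5 = -1·-6 + 0·-3 + -1·5 + -1·5 = -4
  a_6 = -1·-4 + 0·-6 + -1·-3 + -1·5 = 2
  a_7 = -1·2 + 0·-4 + -1·-6 + -1·-3 = 7
  a_8 = -1·7 + 0·2 + -1·-4 + -1·-6 = 3
  a_9 = -1·3 + 0·7 + -1·2 + -1·-4 = -1
  a_10 = -1·-1 + 0·3 + -1·7 + -1·2 = -8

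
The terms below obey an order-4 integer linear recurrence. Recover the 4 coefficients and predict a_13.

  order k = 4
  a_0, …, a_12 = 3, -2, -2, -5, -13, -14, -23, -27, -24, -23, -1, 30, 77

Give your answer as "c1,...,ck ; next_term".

1,1,0,-2 ; 153

  a_4 = 1·-5 + 1·-2 + 0·-2 + -2·3 = -13
  a_5 = 1·-13 + 1·-5 + 0·-2 + -2·-2 = -14
  a_6 = 1·-14 + 1·-13 + 0·-5 + -2·-2 = -23
  a_7 = 1·-23 + 1·-14 + 0·-13 + -2·-5 = -27
  a_8 = 1·-27 + 1·-23 + 0·-14 + -2·-13 = -24
  a_9 = 1·-24 + 1·-27 + 0·-23 + -2·-14 = -23
  a_10 = 1·-23 + 1·-24 + 0·-27 + -2·-23 = -1
  a_11 = 1·-1 + 1·-23 + 0·-24 + -2·-27 = 30
  a_12 = 1·30 + 1·-1 + 0·-23 + -2·-24 = 77
  a_13 = 1·77 + 1·30 + 0·-1 + -2·-23 = 153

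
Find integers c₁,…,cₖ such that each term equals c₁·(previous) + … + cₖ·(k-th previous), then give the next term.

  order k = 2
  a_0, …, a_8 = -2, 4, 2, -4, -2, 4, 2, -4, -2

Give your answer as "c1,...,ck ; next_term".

  a_2 = 0·4 + -1·-2 = 2
  a_3 = 0·2 + -1·4 = -4
  a_4 = 0·-4 + -1·2 = -2
  a_5 = 0·-2 + -1·-4 = 4
  a_6 = 0·4 + -1·-2 = 2
  a_7 = 0·2 + -1·4 = -4
  a_8 = 0·-4 + -1·2 = -2
  a_9 = 0·-2 + -1·-4 = 4

0,-1 ; 4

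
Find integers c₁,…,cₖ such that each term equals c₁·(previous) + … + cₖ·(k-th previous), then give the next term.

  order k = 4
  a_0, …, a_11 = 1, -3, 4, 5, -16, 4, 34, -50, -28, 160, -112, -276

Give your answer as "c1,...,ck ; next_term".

  a_4 = 0·5 + -2·4 + 2·-3 + -2·1 = -16
  a_5 = 0·-16 + -2·5 + 2·4 + -2·-3 = 4
  a_6 = 0·4 + -2·-16 + 2·5 + -2·4 = 34
  a_7 = 0·34 + -2·4 + 2·-16 + -2·5 = -50
  a_8 = 0·-50 + -2·34 + 2·4 + -2·-16 = -28
  a_9 = 0·-28 + -2·-50 + 2·34 + -2·4 = 160
  a_10 = 0·160 + -2·-28 + 2·-50 + -2·34 = -112
  a_11 = 0·-112 + -2·160 + 2·-28 + -2·-50 = -276
  a_12 = 0·-276 + -2·-112 + 2·160 + -2·-28 = 600

0,-2,2,-2 ; 600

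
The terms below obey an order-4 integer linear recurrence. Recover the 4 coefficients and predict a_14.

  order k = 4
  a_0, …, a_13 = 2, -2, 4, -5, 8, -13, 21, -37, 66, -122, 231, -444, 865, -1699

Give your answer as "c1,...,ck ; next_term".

-2,1,1,-2 ; 3357

  a_4 = -2·-5 + 1·4 + 1·-2 + -2·2 = 8
  a_5 = -2·8 + 1·-5 + 1·4 + -2·-2 = -13
  a_6 = -2·-13 + 1·8 + 1·-5 + -2·4 = 21
  a_7 = -2·21 + 1·-13 + 1·8 + -2·-5 = -37
  a_8 = -2·-37 + 1·21 + 1·-13 + -2·8 = 66
  a_9 = -2·66 + 1·-37 + 1·21 + -2·-13 = -122
  a_10 = -2·-122 + 1·66 + 1·-37 + -2·21 = 231
  a_11 = -2·231 + 1·-122 + 1·66 + -2·-37 = -444
  a_12 = -2·-444 + 1·231 + 1·-122 + -2·66 = 865
  a_13 = -2·865 + 1·-444 + 1·231 + -2·-122 = -1699
  a_14 = -2·-1699 + 1·865 + 1·-444 + -2·231 = 3357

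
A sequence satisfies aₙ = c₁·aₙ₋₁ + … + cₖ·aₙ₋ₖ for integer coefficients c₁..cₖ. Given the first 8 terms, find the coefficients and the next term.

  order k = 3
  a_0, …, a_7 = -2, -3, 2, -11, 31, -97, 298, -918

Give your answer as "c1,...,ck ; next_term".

-2,3,-1 ; 2827

  a_3 = -2·2 + 3·-3 + -1·-2 = -11
  a_4 = -2·-11 + 3·2 + -1·-3 = 31
  a_5 = -2·31 + 3·-11 + -1·2 = -97
  a_6 = -2·-97 + 3·31 + -1·-11 = 298
  a_7 = -2·298 + 3·-97 + -1·31 = -918
  a_8 = -2·-918 + 3·298 + -1·-97 = 2827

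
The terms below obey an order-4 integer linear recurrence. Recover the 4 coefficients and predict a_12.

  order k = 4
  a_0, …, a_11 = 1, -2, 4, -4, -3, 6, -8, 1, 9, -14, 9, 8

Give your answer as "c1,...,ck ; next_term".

  a_4 = 0·-4 + 0·4 + 1·-2 + -1·1 = -3
  a_5 = 0·-3 + 0·-4 + 1·4 + -1·-2 = 6
  a_6 = 0·6 + 0·-3 + 1·-4 + -1·4 = -8
  a_7 = 0·-8 + 0·6 + 1·-3 + -1·-4 = 1
  a_8 = 0·1 + 0·-8 + 1·6 + -1·-3 = 9
  a_9 = 0·9 + 0·1 + 1·-8 + -1·6 = -14
  a_10 = 0·-14 + 0·9 + 1·1 + -1·-8 = 9
  a_11 = 0·9 + 0·-14 + 1·9 + -1·1 = 8
  a_12 = 0·8 + 0·9 + 1·-14 + -1·9 = -23

0,0,1,-1 ; -23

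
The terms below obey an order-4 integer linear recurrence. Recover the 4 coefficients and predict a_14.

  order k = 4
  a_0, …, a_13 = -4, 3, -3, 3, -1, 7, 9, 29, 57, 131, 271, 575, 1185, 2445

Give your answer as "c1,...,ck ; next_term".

2,2,-3,-2 ; 4993

  a_4 = 2·3 + 2·-3 + -3·3 + -2·-4 = -1
  a_5 = 2·-1 + 2·3 + -3·-3 + -2·3 = 7
  a_6 = 2·7 + 2·-1 + -3·3 + -2·-3 = 9
  a_7 = 2·9 + 2·7 + -3·-1 + -2·3 = 29
  a_8 = 2·29 + 2·9 + -3·7 + -2·-1 = 57
  a_9 = 2·57 + 2·29 + -3·9 + -2·7 = 131
  a_10 = 2·131 + 2·57 + -3·29 + -2·9 = 271
  a_11 = 2·271 + 2·131 + -3·57 + -2·29 = 575
  a_12 = 2·575 + 2·271 + -3·131 + -2·57 = 1185
  a_13 = 2·1185 + 2·575 + -3·271 + -2·131 = 2445
  a_14 = 2·2445 + 2·1185 + -3·575 + -2·271 = 4993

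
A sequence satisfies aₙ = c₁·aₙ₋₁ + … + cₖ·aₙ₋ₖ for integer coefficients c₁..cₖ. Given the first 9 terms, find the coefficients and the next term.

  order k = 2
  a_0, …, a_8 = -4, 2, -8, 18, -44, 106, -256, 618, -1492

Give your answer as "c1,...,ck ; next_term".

  a_2 = -2·2 + 1·-4 = -8
  a_3 = -2·-8 + 1·2 = 18
  a_4 = -2·18 + 1·-8 = -44
  a_5 = -2·-44 + 1·18 = 106
  a_6 = -2·106 + 1·-44 = -256
  a_7 = -2·-256 + 1·106 = 618
  a_8 = -2·618 + 1·-256 = -1492
  a_9 = -2·-1492 + 1·618 = 3602

-2,1 ; 3602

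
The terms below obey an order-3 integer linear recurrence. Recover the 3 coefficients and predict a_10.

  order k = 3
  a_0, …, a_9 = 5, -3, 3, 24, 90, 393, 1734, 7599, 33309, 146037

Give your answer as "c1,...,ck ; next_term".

  a_3 = 4·3 + 1·-3 + 3·5 = 24
  a_4 = 4·24 + 1·3 + 3·-3 = 90
  a_5 = 4·90 + 1·24 + 3·3 = 393
  a_6 = 4·393 + 1·90 + 3·24 = 1734
  a_7 = 4·1734 + 1·393 + 3·90 = 7599
  a_8 = 4·7599 + 1·1734 + 3·393 = 33309
  a_9 = 4·33309 + 1·7599 + 3·1734 = 146037
  a_10 = 4·146037 + 1·33309 + 3·7599 = 640254

4,1,3 ; 640254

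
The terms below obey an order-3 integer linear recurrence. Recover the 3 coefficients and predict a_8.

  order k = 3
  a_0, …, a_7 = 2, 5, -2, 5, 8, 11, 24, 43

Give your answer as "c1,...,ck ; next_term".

  a_3 = 1·-2 + 1·5 + 1·2 = 5
  a_4 = 1·5 + 1·-2 + 1·5 = 8
  a_5 = 1·8 + 1·5 + 1·-2 = 11
  a_6 = 1·11 + 1·8 + 1·5 = 24
  a_7 = 1·24 + 1·11 + 1·8 = 43
  a_8 = 1·43 + 1·24 + 1·11 = 78

1,1,1 ; 78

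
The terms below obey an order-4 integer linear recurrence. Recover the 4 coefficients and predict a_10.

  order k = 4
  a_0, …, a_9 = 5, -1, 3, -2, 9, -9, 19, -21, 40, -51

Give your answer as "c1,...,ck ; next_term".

  a_4 = -1·-2 + 1·3 + 1·-1 + 1·5 = 9
  a_5 = -1·9 + 1·-2 + 1·3 + 1·-1 = -9
  a_6 = -1·-9 + 1·9 + 1·-2 + 1·3 = 19
  a_7 = -1·19 + 1·-9 + 1·9 + 1·-2 = -21
  a_8 = -1·-21 + 1·19 + 1·-9 + 1·9 = 40
  a_9 = -1·40 + 1·-21 + 1·19 + 1·-9 = -51
  a_10 = -1·-51 + 1·40 + 1·-21 + 1·19 = 89

-1,1,1,1 ; 89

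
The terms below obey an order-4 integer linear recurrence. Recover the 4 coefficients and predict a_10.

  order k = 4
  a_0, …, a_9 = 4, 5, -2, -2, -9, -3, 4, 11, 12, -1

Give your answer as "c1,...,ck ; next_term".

  a_4 = 0·-2 + 0·-2 + -1·5 + -1·4 = -9
  a_5 = 0·-9 + 0·-2 + -1·-2 + -1·5 = -3
  a_6 = 0·-3 + 0·-9 + -1·-2 + -1·-2 = 4
  a_7 = 0·4 + 0·-3 + -1·-9 + -1·-2 = 11
  a_8 = 0·11 + 0·4 + -1·-3 + -1·-9 = 12
  a_9 = 0·12 + 0·11 + -1·4 + -1·-3 = -1
  a_10 = 0·-1 + 0·12 + -1·11 + -1·4 = -15

0,0,-1,-1 ; -15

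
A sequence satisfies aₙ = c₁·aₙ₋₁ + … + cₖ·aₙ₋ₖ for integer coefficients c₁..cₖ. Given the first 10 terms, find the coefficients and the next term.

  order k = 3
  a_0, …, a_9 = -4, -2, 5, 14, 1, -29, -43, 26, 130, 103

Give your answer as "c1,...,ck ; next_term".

0,-1,-3 ; -208

  a_3 = 0·5 + -1·-2 + -3·-4 = 14
  a_4 = 0·14 + -1·5 + -3·-2 = 1
  a_5 = 0·1 + -1·14 + -3·5 = -29
  a_6 = 0·-29 + -1·1 + -3·14 = -43
  a_7 = 0·-43 + -1·-29 + -3·1 = 26
  a_8 = 0·26 + -1·-43 + -3·-29 = 130
  a_9 = 0·130 + -1·26 + -3·-43 = 103
  a_10 = 0·103 + -1·130 + -3·26 = -208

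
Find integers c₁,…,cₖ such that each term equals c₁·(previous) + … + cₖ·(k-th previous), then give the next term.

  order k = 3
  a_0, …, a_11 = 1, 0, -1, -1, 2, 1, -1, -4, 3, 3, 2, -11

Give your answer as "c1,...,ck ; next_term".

  a_3 = -1·-1 + -1·0 + -2·1 = -1
  a_4 = -1·-1 + -1·-1 + -2·0 = 2
  a_5 = -1·2 + -1·-1 + -2·-1 = 1
  a_6 = -1·1 + -1·2 + -2·-1 = -1
  a_7 = -1·-1 + -1·1 + -2·2 = -4
  a_8 = -1·-4 + -1·-1 + -2·1 = 3
  a_9 = -1·3 + -1·-4 + -2·-1 = 3
  a_10 = -1·3 + -1·3 + -2·-4 = 2
  a_11 = -1·2 + -1·3 + -2·3 = -11
  a_12 = -1·-11 + -1·2 + -2·3 = 3

-1,-1,-2 ; 3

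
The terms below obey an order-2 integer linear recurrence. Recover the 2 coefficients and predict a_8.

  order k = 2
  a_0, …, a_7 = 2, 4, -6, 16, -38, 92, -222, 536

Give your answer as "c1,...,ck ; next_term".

  a_2 = -2·4 + 1·2 = -6
  a_3 = -2·-6 + 1·4 = 16
  a_4 = -2·16 + 1·-6 = -38
  a_5 = -2·-38 + 1·16 = 92
  a_6 = -2·92 + 1·-38 = -222
  a_7 = -2·-222 + 1·92 = 536
  a_8 = -2·536 + 1·-222 = -1294

-2,1 ; -1294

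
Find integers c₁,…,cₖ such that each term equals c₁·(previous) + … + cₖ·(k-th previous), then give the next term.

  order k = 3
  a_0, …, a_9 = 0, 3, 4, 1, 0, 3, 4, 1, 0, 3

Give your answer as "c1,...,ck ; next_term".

  a_3 = 1·4 + -1·3 + 1·0 = 1
  a_4 = 1·1 + -1·4 + 1·3 = 0
  a_5 = 1·0 + -1·1 + 1·4 = 3
  a_6 = 1·3 + -1·0 + 1·1 = 4
  a_7 = 1·4 + -1·3 + 1·0 = 1
  a_8 = 1·1 + -1·4 + 1·3 = 0
  a_9 = 1·0 + -1·1 + 1·4 = 3
  a_10 = 1·3 + -1·0 + 1·1 = 4

1,-1,1 ; 4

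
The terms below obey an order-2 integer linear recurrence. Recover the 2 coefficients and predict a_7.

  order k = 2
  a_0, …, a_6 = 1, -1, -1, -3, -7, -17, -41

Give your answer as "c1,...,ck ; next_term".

2,1 ; -99

  a_2 = 2·-1 + 1·1 = -1
  a_3 = 2·-1 + 1·-1 = -3
  a_4 = 2·-3 + 1·-1 = -7
  a_5 = 2·-7 + 1·-3 = -17
  a_6 = 2·-17 + 1·-7 = -41
  a_7 = 2·-41 + 1·-17 = -99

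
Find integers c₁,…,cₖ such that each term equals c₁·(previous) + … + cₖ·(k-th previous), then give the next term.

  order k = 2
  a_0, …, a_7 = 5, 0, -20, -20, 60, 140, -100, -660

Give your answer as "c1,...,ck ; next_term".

  a_2 = 1·0 + -4·5 = -20
  a_3 = 1·-20 + -4·0 = -20
  a_4 = 1·-20 + -4·-20 = 60
  a_5 = 1·60 + -4·-20 = 140
  a_6 = 1·140 + -4·60 = -100
  a_7 = 1·-100 + -4·140 = -660
  a_8 = 1·-660 + -4·-100 = -260

1,-4 ; -260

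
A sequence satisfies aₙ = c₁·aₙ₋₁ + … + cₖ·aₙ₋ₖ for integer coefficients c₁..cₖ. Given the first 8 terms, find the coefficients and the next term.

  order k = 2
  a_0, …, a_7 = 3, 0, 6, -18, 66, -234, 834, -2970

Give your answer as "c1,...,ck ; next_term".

-3,2 ; 10578

  a_2 = -3·0 + 2·3 = 6
  a_3 = -3·6 + 2·0 = -18
  a_4 = -3·-18 + 2·6 = 66
  a_5 = -3·66 + 2·-18 = -234
  a_6 = -3·-234 + 2·66 = 834
  a_7 = -3·834 + 2·-234 = -2970
  a_8 = -3·-2970 + 2·834 = 10578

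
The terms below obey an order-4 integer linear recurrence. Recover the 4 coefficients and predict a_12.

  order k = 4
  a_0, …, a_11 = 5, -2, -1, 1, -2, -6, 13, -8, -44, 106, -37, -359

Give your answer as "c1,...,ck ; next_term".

  a_4 = -1·1 + -2·-1 + 4·-2 + 1·5 = -2
  a_5 = -1·-2 + -2·1 + 4·-1 + 1·-2 = -6
  a_6 = -1·-6 + -2·-2 + 4·1 + 1·-1 = 13
  a_7 = -1·13 + -2·-6 + 4·-2 + 1·1 = -8
  a_8 = -1·-8 + -2·13 + 4·-6 + 1·-2 = -44
  a_9 = -1·-44 + -2·-8 + 4·13 + 1·-6 = 106
  a_10 = -1·106 + -2·-44 + 4·-8 + 1·13 = -37
  a_11 = -1·-37 + -2·106 + 4·-44 + 1·-8 = -359
  a_12 = -1·-359 + -2·-37 + 4·106 + 1·-44 = 813

-1,-2,4,1 ; 813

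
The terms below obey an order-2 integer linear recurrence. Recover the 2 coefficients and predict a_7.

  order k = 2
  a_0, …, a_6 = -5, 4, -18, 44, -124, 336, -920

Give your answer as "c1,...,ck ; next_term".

-2,2 ; 2512

  a_2 = -2·4 + 2·-5 = -18
  a_3 = -2·-18 + 2·4 = 44
  a_4 = -2·44 + 2·-18 = -124
  a_5 = -2·-124 + 2·44 = 336
  a_6 = -2·336 + 2·-124 = -920
  a_7 = -2·-920 + 2·336 = 2512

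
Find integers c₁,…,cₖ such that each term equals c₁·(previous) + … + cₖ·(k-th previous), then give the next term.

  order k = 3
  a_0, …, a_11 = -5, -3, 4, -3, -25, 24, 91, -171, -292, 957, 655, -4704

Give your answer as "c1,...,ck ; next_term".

  a_3 = 0·4 + -4·-3 + 3·-5 = -3
  a_4 = 0·-3 + -4·4 + 3·-3 = -25
  a_5 = 0·-25 + -4·-3 + 3·4 = 24
  a_6 = 0·24 + -4·-25 + 3·-3 = 91
  a_7 = 0·91 + -4·24 + 3·-25 = -171
  a_8 = 0·-171 + -4·91 + 3·24 = -292
  a_9 = 0·-292 + -4·-171 + 3·91 = 957
  a_10 = 0·957 + -4·-292 + 3·-171 = 655
  a_11 = 0·655 + -4·957 + 3·-292 = -4704
  a_12 = 0·-4704 + -4·655 + 3·957 = 251

0,-4,3 ; 251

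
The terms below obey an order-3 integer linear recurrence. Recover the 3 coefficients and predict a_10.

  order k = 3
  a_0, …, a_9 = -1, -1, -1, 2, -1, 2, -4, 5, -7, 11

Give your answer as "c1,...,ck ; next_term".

-1,0,-1 ; -16

  a_3 = -1·-1 + 0·-1 + -1·-1 = 2
  a_4 = -1·2 + 0·-1 + -1·-1 = -1
  a_5 = -1·-1 + 0·2 + -1·-1 = 2
  a_6 = -1·2 + 0·-1 + -1·2 = -4
  a_7 = -1·-4 + 0·2 + -1·-1 = 5
  a_8 = -1·5 + 0·-4 + -1·2 = -7
  a_9 = -1·-7 + 0·5 + -1·-4 = 11
  a_10 = -1·11 + 0·-7 + -1·5 = -16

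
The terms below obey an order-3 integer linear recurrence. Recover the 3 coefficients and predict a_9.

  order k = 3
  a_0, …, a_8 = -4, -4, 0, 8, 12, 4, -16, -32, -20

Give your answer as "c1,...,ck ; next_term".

  a_3 = 1·0 + -1·-4 + -1·-4 = 8
  a_4 = 1·8 + -1·0 + -1·-4 = 12
  a_5 = 1·12 + -1·8 + -1·0 = 4
  a_6 = 1·4 + -1·12 + -1·8 = -16
  a_7 = 1·-16 + -1·4 + -1·12 = -32
  a_8 = 1·-32 + -1·-16 + -1·4 = -20
  a_9 = 1·-20 + -1·-32 + -1·-16 = 28

1,-1,-1 ; 28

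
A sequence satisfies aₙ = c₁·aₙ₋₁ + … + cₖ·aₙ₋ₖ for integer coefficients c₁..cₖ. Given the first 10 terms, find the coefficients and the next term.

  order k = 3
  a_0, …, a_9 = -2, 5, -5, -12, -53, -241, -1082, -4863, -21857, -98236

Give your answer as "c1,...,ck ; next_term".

4,2,1 ; -441521

  a_3 = 4·-5 + 2·5 + 1·-2 = -12
  a_4 = 4·-12 + 2·-5 + 1·5 = -53
  a_5 = 4·-53 + 2·-12 + 1·-5 = -241
  a_6 = 4·-241 + 2·-53 + 1·-12 = -1082
  a_7 = 4·-1082 + 2·-241 + 1·-53 = -4863
  a_8 = 4·-4863 + 2·-1082 + 1·-241 = -21857
  a_9 = 4·-21857 + 2·-4863 + 1·-1082 = -98236
  a_10 = 4·-98236 + 2·-21857 + 1·-4863 = -441521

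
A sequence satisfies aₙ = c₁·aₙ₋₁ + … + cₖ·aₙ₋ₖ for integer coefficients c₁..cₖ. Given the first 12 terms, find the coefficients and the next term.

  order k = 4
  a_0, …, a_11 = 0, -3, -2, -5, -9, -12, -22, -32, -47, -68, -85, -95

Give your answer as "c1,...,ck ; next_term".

2,1,-1,-3 ; -66

  a_4 = 2·-5 + 1·-2 + -1·-3 + -3·0 = -9
  a_5 = 2·-9 + 1·-5 + -1·-2 + -3·-3 = -12
  a_6 = 2·-12 + 1·-9 + -1·-5 + -3·-2 = -22
  a_7 = 2·-22 + 1·-12 + -1·-9 + -3·-5 = -32
  a_8 = 2·-32 + 1·-22 + -1·-12 + -3·-9 = -47
  a_9 = 2·-47 + 1·-32 + -1·-22 + -3·-12 = -68
  a_10 = 2·-68 + 1·-47 + -1·-32 + -3·-22 = -85
  a_11 = 2·-85 + 1·-68 + -1·-47 + -3·-32 = -95
  a_12 = 2·-95 + 1·-85 + -1·-68 + -3·-47 = -66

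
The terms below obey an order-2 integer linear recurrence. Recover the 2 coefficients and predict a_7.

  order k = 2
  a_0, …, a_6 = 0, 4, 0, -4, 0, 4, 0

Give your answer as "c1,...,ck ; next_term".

0,-1 ; -4

  a_2 = 0·4 + -1·0 = 0
  a_3 = 0·0 + -1·4 = -4
  a_4 = 0·-4 + -1·0 = 0
  a_5 = 0·0 + -1·-4 = 4
  a_6 = 0·4 + -1·0 = 0
  a_7 = 0·0 + -1·4 = -4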